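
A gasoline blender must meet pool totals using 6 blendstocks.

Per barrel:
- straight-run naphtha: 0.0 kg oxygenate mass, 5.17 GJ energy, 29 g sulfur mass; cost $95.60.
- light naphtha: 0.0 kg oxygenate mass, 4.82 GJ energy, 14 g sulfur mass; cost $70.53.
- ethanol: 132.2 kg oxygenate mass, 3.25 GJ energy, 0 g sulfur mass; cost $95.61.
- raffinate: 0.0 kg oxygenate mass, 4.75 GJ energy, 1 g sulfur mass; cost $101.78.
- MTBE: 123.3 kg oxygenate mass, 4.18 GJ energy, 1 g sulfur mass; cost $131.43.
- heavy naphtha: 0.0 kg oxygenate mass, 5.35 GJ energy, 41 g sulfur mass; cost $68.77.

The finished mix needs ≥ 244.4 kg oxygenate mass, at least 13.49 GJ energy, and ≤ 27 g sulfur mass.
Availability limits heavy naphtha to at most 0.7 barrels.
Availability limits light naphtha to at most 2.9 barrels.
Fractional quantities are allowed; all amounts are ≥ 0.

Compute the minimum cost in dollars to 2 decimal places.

$284.26

Let x1 = barrels of straight-run naphtha, x2 = barrels of light naphtha, x3 = barrels of ethanol, x4 = barrels of raffinate, x5 = barrels of MTBE, x6 = barrels of heavy naphtha.
Minimise 95.6x1 + 70.53x2 + 95.61x3 + 101.78x4 + 131.43x5 + 68.77x6 subject to:
  132.2x3 + 123.3x5 ≥ 244.4   (oxygenate mass)
  5.17x1 + 4.82x2 + 3.25x3 + 4.75x4 + 4.18x5 + 5.35x6 ≥ 13.49   (energy)
  29x1 + 14x2 + 1x4 + 1x5 + 41x6 ≤ 27   (sulfur mass)
  x6 ≤ 0.7
  x2 ≤ 2.9
  x1, x2, x3, x4, x5, x6 ≥ 0.
The cheapest feasible vertex uses only light naphtha, ethanol, heavy naphtha; straight-run naphtha, raffinate, MTBE are not used. The oxygenate mass, energy, sulfur mass requirements are met with equality.
Optimal quantities: light naphtha = 1.3225 barrels, ethanol = 1.8487 barrels, heavy naphtha = 0.20695 barrels.
Total cost: 70.53·1.3225 + 95.61·1.8487 + 68.77·0.20695 = 284.2621.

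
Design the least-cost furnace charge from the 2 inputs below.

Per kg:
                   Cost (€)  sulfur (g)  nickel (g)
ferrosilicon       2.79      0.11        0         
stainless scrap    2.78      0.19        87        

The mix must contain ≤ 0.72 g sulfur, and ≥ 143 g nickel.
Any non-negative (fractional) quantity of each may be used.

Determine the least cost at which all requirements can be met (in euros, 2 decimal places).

€4.57

This is a linear program. Let x1 = kg of ferrosilicon, x2 = kg of stainless scrap.
Minimize 2.79x1 + 2.78x2 with:
  0.11x1 + 0.19x2 ≤ 0.72   (sulfur)
  87x2 ≥ 143   (nickel)
  x1, x2 ≥ 0.
The optimal basis is {stainless scrap}; ferrosilicon drops out. The nickel requirement is met with equality.
Optimal quantities: stainless scrap = 1.644 kg.
Objective = 2.78·1.644 = 4.5703.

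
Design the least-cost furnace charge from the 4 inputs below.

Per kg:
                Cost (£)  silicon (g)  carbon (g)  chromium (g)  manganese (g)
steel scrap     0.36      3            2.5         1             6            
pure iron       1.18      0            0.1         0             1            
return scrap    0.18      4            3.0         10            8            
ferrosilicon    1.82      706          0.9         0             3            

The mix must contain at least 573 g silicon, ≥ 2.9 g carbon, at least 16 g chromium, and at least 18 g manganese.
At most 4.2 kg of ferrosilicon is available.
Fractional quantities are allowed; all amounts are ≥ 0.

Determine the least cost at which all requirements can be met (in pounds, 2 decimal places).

Let x1 = kg of steel scrap, x2 = kg of pure iron, x3 = kg of return scrap, x4 = kg of ferrosilicon.
min 0.36x1 + 1.18x2 + 0.18x3 + 1.82x4 subject to:
  3x1 + 4x3 + 706x4 ≥ 573   (silicon)
  2.5x1 + 0.1x2 + 3x3 + 0.9x4 ≥ 2.9   (carbon)
  1x1 + 10x3 ≥ 16   (chromium)
  6x1 + 1x2 + 8x3 + 3x4 ≥ 18   (manganese)
  x4 ≤ 4.2
  x1, x2, x3, x4 ≥ 0.
The minimum-cost mix takes nothing from steel scrap, pure iron — only return scrap, ferrosilicon. The silicon and manganese requirements are met with equality.
That vertex is x3 = 1.95, x4 = 0.8006.
Hence cost = 0.18·1.95 + 1.82·0.8006 = £1.8081.

£1.81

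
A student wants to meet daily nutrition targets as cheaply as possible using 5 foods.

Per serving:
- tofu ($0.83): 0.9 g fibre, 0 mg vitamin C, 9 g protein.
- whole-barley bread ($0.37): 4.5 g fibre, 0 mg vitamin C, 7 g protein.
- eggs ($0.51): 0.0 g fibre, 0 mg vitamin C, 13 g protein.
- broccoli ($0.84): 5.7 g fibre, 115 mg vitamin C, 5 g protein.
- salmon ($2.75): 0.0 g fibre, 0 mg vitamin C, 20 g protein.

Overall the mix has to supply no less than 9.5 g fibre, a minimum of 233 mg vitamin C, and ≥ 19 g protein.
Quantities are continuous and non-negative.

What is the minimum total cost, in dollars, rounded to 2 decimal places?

$2.05

Set it up as a linear program. Let x1 = servings of tofu, x2 = servings of whole-barley bread, x3 = servings of eggs, x4 = servings of broccoli, x5 = servings of salmon.
Minimize 0.83x1 + 0.37x2 + 0.51x3 + 0.84x4 + 2.75x5 s.t.:
  0.9x1 + 4.5x2 + 5.7x4 ≥ 9.5   (fibre)
  115x4 ≥ 233   (vitamin C)
  9x1 + 7x2 + 13x3 + 5x4 + 20x5 ≥ 19   (protein)
  x1, x2, x3, x4, x5 ≥ 0.
The minimum-cost mix takes nothing from tofu, whole-barley bread, salmon — only eggs, broccoli. There the vitamin C and protein constraints are tight.
So eggs = 0.6823 servings, broccoli = 2.026 servings.
Cost = 0.51·0.6823 + 0.84·2.026 = 2.0498.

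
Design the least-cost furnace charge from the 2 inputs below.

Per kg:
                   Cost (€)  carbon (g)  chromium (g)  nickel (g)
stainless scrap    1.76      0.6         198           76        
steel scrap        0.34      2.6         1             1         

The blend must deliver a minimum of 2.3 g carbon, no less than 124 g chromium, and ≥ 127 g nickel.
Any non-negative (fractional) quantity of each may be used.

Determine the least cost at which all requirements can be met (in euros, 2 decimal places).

Set it up as a linear program. Let x1 = kg of stainless scrap, x2 = kg of steel scrap.
Minimise 1.76x1 + 0.34x2 with:
  0.6x1 + 2.6x2 ≥ 2.3   (carbon)
  198x1 + 1x2 ≥ 124   (chromium)
  76x1 + 1x2 ≥ 127   (nickel)
  x1, x2 ≥ 0.
Both inputs are positive at the optimum. Binding constraints: carbon and nickel.
Optimal quantities: stainless scrap = 1.664 kg, steel scrap = 0.5005 kg.
Cost = 1.76·1.664 + 0.34·0.5005 = 3.0988.

€3.10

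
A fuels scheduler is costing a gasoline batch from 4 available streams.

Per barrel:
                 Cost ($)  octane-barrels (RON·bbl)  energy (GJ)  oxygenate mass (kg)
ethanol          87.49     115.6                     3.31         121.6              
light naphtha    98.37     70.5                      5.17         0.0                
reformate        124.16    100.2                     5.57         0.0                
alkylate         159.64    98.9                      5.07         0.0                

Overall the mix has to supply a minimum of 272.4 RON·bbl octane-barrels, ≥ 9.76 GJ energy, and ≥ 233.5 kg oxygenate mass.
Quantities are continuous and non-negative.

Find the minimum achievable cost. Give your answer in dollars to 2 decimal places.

Set it up as a linear program. Let x1 = barrels of ethanol, x2 = barrels of light naphtha, x3 = barrels of reformate, x4 = barrels of alkylate.
Minimize 87.49x1 + 98.37x2 + 124.16x3 + 159.64x4 subject to:
  115.6x1 + 70.5x2 + 100.2x3 + 98.9x4 ≥ 272.4   (octane-barrels)
  3.31x1 + 5.17x2 + 5.57x3 + 5.07x4 ≥ 9.76   (energy)
  121.6x1 ≥ 233.5   (oxygenate mass)
  x1, x2, x3, x4 ≥ 0.
At the optimum only ethanol, light naphtha are positive (reformate, alkylate = 0). There the octane-barrels and energy constraints are tight.
Solving gives x1 = 1.977, x2 = 0.6221.
Cost = 87.49·1.977 + 98.37·0.6221 = 234.1637.

$234.16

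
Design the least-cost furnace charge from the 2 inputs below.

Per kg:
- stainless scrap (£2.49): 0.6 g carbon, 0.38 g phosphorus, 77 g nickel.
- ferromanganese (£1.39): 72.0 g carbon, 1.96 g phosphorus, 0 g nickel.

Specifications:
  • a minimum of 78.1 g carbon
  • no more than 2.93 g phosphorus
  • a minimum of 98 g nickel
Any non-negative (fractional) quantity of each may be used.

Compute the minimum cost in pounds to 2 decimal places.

Let x1 = kg of stainless scrap, x2 = kg of ferromanganese.
Minimise 2.49x1 + 1.39x2 with:
  0.6x1 + 72x2 ≥ 78.1   (carbon)
  0.38x1 + 1.96x2 ≤ 2.93   (phosphorus)
  77x1 ≥ 98   (nickel)
  x1, x2 ≥ 0.
Both inputs are positive at the optimum. The carbon and nickel requirements are met with equality.
That vertex is x1 = 1.273, x2 = 1.074.
Objective = 2.49·1.273 + 1.39·1.074 = 4.6626.

£4.66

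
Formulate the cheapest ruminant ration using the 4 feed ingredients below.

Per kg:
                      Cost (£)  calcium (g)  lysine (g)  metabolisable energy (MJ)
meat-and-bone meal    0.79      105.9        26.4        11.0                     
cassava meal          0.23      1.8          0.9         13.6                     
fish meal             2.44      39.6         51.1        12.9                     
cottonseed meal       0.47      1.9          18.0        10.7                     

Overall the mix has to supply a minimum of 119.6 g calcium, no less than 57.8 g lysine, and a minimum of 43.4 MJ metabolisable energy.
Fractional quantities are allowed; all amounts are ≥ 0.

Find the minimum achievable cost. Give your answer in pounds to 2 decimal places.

£1.84

Set it up as a linear program. Let x1 = kg of meat-and-bone meal, x2 = kg of cassava meal, x3 = kg of fish meal, x4 = kg of cottonseed meal.
Minimise 0.79x1 + 0.23x2 + 2.44x3 + 0.47x4 with:
  105.9x1 + 1.8x2 + 39.6x3 + 1.9x4 ≥ 119.6   (calcium)
  26.4x1 + 0.9x2 + 51.1x3 + 18x4 ≥ 57.8   (lysine)
  11x1 + 13.6x2 + 12.9x3 + 10.7x4 ≥ 43.4   (metabolisable energy)
  x1, x2, x3, x4 ≥ 0.
The minimum-cost mix takes nothing from fish meal — only meat-and-bone meal, cassava meal, cottonseed meal. Binding constraints: calcium, lysine, metabolisable energy.
So meat-and-bone meal = 1.083 kg, cassava meal = 1.081 kg, cottonseed meal = 1.569 kg.
Hence cost = 0.79·1.083 + 0.23·1.081 + 0.47·1.569 = £1.8416.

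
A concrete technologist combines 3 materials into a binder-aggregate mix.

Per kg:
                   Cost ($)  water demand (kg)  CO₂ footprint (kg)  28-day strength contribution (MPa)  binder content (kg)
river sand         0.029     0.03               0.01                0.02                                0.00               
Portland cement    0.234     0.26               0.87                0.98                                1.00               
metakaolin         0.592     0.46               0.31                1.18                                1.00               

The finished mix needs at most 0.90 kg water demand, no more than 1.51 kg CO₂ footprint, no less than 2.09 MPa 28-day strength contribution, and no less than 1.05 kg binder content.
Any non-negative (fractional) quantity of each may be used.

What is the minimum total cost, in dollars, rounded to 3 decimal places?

Let x1 = kg of river sand, x2 = kg of Portland cement, x3 = kg of metakaolin.
min 0.029x1 + 0.234x2 + 0.592x3 with:
  0.03x1 + 0.26x2 + 0.46x3 ≤ 0.9   (water demand)
  0.01x1 + 0.87x2 + 0.31x3 ≤ 1.51   (CO₂ footprint)
  0.02x1 + 0.98x2 + 1.18x3 ≥ 2.09   (28-day strength contribution)
  1x2 + 1x3 ≥ 1.05   (binder content)
  x1, x2, x3 ≥ 0.
The cheapest feasible vertex uses only Portland cement, metakaolin; river sand is not used. Binding constraints: CO₂ footprint and 28-day strength contribution.
Optimal quantities: Portland cement = 1.569 kg, metakaolin = 0.4683 kg.
Cost = 0.234·1.569 + 0.592·0.4683 = 0.64438.

$0.644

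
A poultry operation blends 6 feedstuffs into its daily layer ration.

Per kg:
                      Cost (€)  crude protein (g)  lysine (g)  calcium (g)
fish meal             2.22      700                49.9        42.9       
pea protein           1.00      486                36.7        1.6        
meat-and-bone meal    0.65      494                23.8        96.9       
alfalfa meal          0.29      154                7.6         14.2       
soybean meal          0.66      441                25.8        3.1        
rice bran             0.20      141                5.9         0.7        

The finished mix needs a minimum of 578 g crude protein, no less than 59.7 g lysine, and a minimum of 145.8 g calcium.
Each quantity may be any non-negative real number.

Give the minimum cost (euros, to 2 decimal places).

This is a linear program. Let x1 = kg of fish meal, x2 = kg of pea protein, x3 = kg of meat-and-bone meal, x4 = kg of alfalfa meal, x5 = kg of soybean meal, x6 = kg of rice bran.
Minimise 2.22x1 + 1x2 + 0.65x3 + 0.29x4 + 0.66x5 + 0.2x6 subject to:
  700x1 + 486x2 + 494x3 + 154x4 + 441x5 + 141x6 ≥ 578   (crude protein)
  49.9x1 + 36.7x2 + 23.8x3 + 7.6x4 + 25.8x5 + 5.9x6 ≥ 59.7   (lysine)
  42.9x1 + 1.6x2 + 96.9x3 + 14.2x4 + 3.1x5 + 0.7x6 ≥ 145.8   (calcium)
  x1, x2, x3, x4, x5, x6 ≥ 0.
The cheapest feasible vertex uses only meat-and-bone meal, soybean meal; fish meal, pea protein, alfalfa meal, rice bran are not used. The lysine and calcium requirements are met with equality.
So meat-and-bone meal = 1.474 kg, soybean meal = 0.9541 kg.
Hence cost = 0.65·1.474 + 0.66·0.9541 = €1.5878.

€1.59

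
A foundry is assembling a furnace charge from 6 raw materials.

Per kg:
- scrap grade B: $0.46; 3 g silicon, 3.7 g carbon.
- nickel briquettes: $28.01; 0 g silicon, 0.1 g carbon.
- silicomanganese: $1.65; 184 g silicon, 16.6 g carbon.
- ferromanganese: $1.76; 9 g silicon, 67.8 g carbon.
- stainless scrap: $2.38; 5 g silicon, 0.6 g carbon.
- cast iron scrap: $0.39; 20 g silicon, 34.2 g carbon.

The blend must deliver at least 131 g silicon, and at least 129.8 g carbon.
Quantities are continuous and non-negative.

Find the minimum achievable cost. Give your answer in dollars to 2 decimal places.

$1.94

Let x1 = kg of scrap grade B, x2 = kg of nickel briquettes, x3 = kg of silicomanganese, x4 = kg of ferromanganese, x5 = kg of stainless scrap, x6 = kg of cast iron scrap.
Minimize 0.46x1 + 28.01x2 + 1.65x3 + 1.76x4 + 2.38x5 + 0.39x6 with:
  3x1 + 184x3 + 9x4 + 5x5 + 20x6 ≥ 131   (silicon)
  3.7x1 + 0.1x2 + 16.6x3 + 67.8x4 + 0.6x5 + 34.2x6 ≥ 129.8   (carbon)
  x1, x2, x3, x4, x5, x6 ≥ 0.
The minimum-cost mix takes nothing from scrap grade B, nickel briquettes, ferromanganese, stainless scrap — only silicomanganese, cast iron scrap. Binding constraints: silicon and carbon.
That vertex is x3 = 0.3161, x6 = 3.642.
Objective = 1.65·0.3161 + 0.39·3.642 = 1.9419.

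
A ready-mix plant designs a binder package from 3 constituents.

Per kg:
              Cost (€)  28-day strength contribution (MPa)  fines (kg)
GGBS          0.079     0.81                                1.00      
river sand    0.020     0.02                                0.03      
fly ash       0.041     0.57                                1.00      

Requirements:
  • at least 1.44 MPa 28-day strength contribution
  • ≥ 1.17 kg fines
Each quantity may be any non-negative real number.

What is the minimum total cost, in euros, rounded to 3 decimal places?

€0.104

Let x1 = kg of GGBS, x2 = kg of river sand, x3 = kg of fly ash.
Minimize 0.079x1 + 0.02x2 + 0.041x3 subject to:
  0.81x1 + 0.02x2 + 0.57x3 ≥ 1.44   (28-day strength contribution)
  1x1 + 0.03x2 + 1x3 ≥ 1.17   (fines)
  x1, x2, x3 ≥ 0.
The optimal basis is {fly ash}; GGBS, river sand drop out. The 28-day strength contribution requirement is met with equality.
That vertex is x3 = 2.526.
Objective = 0.041·2.526 = 0.10357.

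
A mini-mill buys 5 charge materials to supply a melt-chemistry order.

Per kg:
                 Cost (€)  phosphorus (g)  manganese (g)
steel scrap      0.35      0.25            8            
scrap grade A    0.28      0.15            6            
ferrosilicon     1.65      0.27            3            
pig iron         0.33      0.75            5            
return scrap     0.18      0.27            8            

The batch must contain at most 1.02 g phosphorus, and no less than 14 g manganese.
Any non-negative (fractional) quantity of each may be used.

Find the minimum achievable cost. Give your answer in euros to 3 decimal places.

Set it up as a linear program. Let x1 = kg of steel scrap, x2 = kg of scrap grade A, x3 = kg of ferrosilicon, x4 = kg of pig iron, x5 = kg of return scrap.
Minimise 0.35x1 + 0.28x2 + 1.65x3 + 0.33x4 + 0.18x5 subject to:
  0.25x1 + 0.15x2 + 0.27x3 + 0.75x4 + 0.27x5 ≤ 1.02   (phosphorus)
  8x1 + 6x2 + 3x3 + 5x4 + 8x5 ≥ 14   (manganese)
  x1, x2, x3, x4, x5 ≥ 0.
At the optimum only return scrap is positive (steel scrap, scrap grade A, ferrosilicon, pig iron = 0). Binding constraint: manganese.
So return scrap = 1.75 kg.
Objective = 0.18·1.75 = 0.31500.

€0.315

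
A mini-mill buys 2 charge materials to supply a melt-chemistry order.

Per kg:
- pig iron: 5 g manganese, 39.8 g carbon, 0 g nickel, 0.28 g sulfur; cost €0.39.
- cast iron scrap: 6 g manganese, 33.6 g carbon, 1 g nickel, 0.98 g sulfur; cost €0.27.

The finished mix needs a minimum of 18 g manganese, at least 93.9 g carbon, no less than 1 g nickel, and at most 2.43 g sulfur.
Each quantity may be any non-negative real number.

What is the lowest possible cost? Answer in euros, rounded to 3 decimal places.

€0.967

Let x1 = kg of pig iron, x2 = kg of cast iron scrap.
min 0.39x1 + 0.27x2 s.t.:
  5x1 + 6x2 ≥ 18   (manganese)
  39.8x1 + 33.6x2 ≥ 93.9   (carbon)
  1x2 ≥ 1   (nickel)
  0.28x1 + 0.98x2 ≤ 2.43   (sulfur)
  x1, x2 ≥ 0.
Both inputs are positive at the optimum. Binding constraints: manganese and sulfur.
Solving gives x1 = 0.9503, x2 = 2.208.
Total cost: 0.39·0.9503 + 0.27·2.208 = 0.96678.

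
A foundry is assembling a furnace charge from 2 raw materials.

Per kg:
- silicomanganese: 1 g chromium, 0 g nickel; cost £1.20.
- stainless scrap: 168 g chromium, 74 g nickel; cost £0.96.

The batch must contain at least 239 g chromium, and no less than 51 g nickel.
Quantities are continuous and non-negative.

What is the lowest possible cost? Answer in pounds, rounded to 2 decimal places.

Treat it as an LP. Let x1 = kg of silicomanganese, x2 = kg of stainless scrap.
min 1.2x1 + 0.96x2 with:
  1x1 + 168x2 ≥ 239   (chromium)
  74x2 ≥ 51   (nickel)
  x1, x2 ≥ 0.
The minimum-cost mix takes nothing from silicomanganese — only stainless scrap. There the chromium constraint is tight.
That vertex is x2 = 1.423.
Total cost: 0.96·1.423 = 1.3661.

£1.37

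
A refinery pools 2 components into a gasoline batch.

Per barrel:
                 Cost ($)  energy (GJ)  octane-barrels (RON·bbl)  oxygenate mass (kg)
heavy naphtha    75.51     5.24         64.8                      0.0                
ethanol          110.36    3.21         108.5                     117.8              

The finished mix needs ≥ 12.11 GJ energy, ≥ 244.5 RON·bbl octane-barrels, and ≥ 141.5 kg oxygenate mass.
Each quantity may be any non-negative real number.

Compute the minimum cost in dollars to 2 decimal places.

$262.78

This is a linear program. Let x1 = barrels of heavy naphtha, x2 = barrels of ethanol.
Minimise 75.51x1 + 110.36x2 s.t.:
  5.24x1 + 3.21x2 ≥ 12.11   (energy)
  64.8x1 + 108.5x2 ≥ 244.5   (octane-barrels)
  117.8x2 ≥ 141.5   (oxygenate mass)
  x1, x2 ≥ 0.
Both inputs are positive at the optimum. There the energy and octane-barrels constraints are tight.
So heavy naphtha = 1.4675 barrels, ethanol = 1.377 barrels.
Objective = 75.51·1.4675 + 110.36·1.377 = 262.7766.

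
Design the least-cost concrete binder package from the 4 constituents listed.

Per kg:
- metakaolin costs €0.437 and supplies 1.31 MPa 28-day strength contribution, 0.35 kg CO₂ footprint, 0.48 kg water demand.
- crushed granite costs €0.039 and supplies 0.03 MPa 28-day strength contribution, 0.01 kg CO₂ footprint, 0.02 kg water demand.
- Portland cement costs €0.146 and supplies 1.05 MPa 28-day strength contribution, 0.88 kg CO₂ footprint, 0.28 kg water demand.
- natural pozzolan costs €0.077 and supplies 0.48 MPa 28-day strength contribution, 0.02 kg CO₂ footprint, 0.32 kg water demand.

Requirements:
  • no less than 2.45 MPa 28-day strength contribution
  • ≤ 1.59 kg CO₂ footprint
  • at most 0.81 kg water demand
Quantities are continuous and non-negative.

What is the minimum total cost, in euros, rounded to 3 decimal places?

€0.426

Let x1 = kg of metakaolin, x2 = kg of crushed granite, x3 = kg of Portland cement, x4 = kg of natural pozzolan.
Minimise 0.437x1 + 0.039x2 + 0.146x3 + 0.077x4 s.t.:
  1.31x1 + 0.03x2 + 1.05x3 + 0.48x4 ≥ 2.45   (28-day strength contribution)
  0.35x1 + 0.01x2 + 0.88x3 + 0.02x4 ≤ 1.59   (CO₂ footprint)
  0.48x1 + 0.02x2 + 0.28x3 + 0.32x4 ≤ 0.81   (water demand)
  x1, x2, x3, x4 ≥ 0.
The minimum-cost mix takes nothing from crushed granite — only metakaolin, Portland cement, natural pozzolan. The 28-day strength contribution, CO₂ footprint, water demand requirements are met with equality.
Solving gives x1 = 0.3104, x3 = 1.67, x4 = 0.6047.
Hence cost = 0.437·0.3104 + 0.146·1.67 + 0.077·0.6047 = €0.42603.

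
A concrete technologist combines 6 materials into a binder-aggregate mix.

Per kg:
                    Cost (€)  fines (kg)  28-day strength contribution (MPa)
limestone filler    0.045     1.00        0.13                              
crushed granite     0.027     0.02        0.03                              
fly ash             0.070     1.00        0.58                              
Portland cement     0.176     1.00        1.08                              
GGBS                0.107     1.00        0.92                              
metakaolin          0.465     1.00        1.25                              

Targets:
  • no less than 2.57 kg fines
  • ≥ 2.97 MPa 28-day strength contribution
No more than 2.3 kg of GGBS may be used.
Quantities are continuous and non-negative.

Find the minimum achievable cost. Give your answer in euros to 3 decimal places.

Let x1 = kg of limestone filler, x2 = kg of crushed granite, x3 = kg of fly ash, x4 = kg of Portland cement, x5 = kg of GGBS, x6 = kg of metakaolin.
Minimise 0.045x1 + 0.027x2 + 0.07x3 + 0.176x4 + 0.107x5 + 0.465x6 subject to:
  1x1 + 0.02x2 + 1x3 + 1x4 + 1x5 + 1x6 ≥ 2.57   (fines)
  0.13x1 + 0.03x2 + 0.58x3 + 1.08x4 + 0.92x5 + 1.25x6 ≥ 2.97   (28-day strength contribution)
  x5 ≤ 2.3
  x1, x2, x3, x4, x5, x6 ≥ 0.
The optimal basis is {fly ash, GGBS}; limestone filler, crushed granite, Portland cement, metakaolin drop out. There the 28-day strength contribution and the GGBS cap constraints are tight.
Optimal quantities: fly ash = 1.472 kg, GGBS = 2.3 kg.
Total cost: 0.07·1.472 + 0.107·2.3 = 0.34914.

€0.349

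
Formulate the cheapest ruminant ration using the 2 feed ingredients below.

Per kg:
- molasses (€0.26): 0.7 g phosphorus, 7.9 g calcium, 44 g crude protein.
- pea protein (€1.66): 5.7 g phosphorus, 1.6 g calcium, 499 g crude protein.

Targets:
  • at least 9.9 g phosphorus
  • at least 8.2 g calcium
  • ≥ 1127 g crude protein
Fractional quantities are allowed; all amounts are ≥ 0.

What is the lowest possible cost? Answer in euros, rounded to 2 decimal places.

Set it up as a linear program. Let x1 = kg of molasses, x2 = kg of pea protein.
Minimize 0.26x1 + 1.66x2 with:
  0.7x1 + 5.7x2 ≥ 9.9   (phosphorus)
  7.9x1 + 1.6x2 ≥ 8.2   (calcium)
  44x1 + 499x2 ≥ 1127   (crude protein)
  x1, x2 ≥ 0.
Both inputs are positive at the optimum. There the calcium and crude protein constraints are tight.
Solving gives x1 = 0.5911, x2 = 2.206.
Objective = 0.26·0.5911 + 1.66·2.206 = 3.8156.

€3.82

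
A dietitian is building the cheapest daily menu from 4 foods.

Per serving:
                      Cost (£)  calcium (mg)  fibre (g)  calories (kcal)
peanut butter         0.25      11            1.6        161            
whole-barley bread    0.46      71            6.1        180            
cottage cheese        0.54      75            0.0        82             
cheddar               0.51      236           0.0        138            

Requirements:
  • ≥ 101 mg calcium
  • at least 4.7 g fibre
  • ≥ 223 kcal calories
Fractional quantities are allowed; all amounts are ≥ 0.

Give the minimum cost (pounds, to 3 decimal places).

Let x1 = servings of peanut butter, x2 = servings of whole-barley bread, x3 = servings of cottage cheese, x4 = servings of cheddar.
min 0.25x1 + 0.46x2 + 0.54x3 + 0.51x4 with:
  11x1 + 71x2 + 75x3 + 236x4 ≥ 101   (calcium)
  1.6x1 + 6.1x2 ≥ 4.7   (fibre)
  161x1 + 180x2 + 82x3 + 138x4 ≥ 223   (calories)
  x1, x2, x3, x4 ≥ 0.
The optimal basis is {peanut butter, whole-barley bread, cheddar}; cottage cheese drops out. The calcium, fibre, calories requirements are met with equality.
Optimal quantities: peanut butter = 0.4841 servings, whole-barley bread = 0.6435 servings, cheddar = 0.2118 servings.
Total cost: 0.25·0.4841 + 0.46·0.6435 + 0.51·0.2118 = 0.52505.

£0.525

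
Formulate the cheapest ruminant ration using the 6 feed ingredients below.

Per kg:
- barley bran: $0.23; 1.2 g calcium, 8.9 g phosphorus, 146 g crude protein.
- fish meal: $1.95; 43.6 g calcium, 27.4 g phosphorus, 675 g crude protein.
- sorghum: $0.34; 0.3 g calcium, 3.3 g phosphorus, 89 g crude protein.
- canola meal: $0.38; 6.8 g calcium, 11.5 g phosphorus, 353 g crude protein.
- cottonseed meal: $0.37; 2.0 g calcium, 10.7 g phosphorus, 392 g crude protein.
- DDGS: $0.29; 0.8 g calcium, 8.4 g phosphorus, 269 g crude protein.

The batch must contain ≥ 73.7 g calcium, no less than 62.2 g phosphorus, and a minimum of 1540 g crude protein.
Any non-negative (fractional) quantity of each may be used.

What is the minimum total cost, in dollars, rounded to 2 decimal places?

This is a linear program. Let x1 = kg of barley bran, x2 = kg of fish meal, x3 = kg of sorghum, x4 = kg of canola meal, x5 = kg of cottonseed meal, x6 = kg of DDGS.
min 0.23x1 + 1.95x2 + 0.34x3 + 0.38x4 + 0.37x5 + 0.29x6 s.t.:
  1.2x1 + 43.6x2 + 0.3x3 + 6.8x4 + 2x5 + 0.8x6 ≥ 73.7   (calcium)
  8.9x1 + 27.4x2 + 3.3x3 + 11.5x4 + 10.7x5 + 8.4x6 ≥ 62.2   (phosphorus)
  146x1 + 675x2 + 89x3 + 353x4 + 392x5 + 269x6 ≥ 1540   (crude protein)
  x1, x2, x3, x4, x5, x6 ≥ 0.
At the optimum only fish meal, canola meal are positive (barley bran, sorghum, cottonseed meal, DDGS = 0). Binding constraints: calcium and phosphorus.
So fish meal = 1.348 kg, canola meal = 2.198 kg.
Total cost: 1.95·1.348 + 0.38·2.198 = 3.4638.

$3.46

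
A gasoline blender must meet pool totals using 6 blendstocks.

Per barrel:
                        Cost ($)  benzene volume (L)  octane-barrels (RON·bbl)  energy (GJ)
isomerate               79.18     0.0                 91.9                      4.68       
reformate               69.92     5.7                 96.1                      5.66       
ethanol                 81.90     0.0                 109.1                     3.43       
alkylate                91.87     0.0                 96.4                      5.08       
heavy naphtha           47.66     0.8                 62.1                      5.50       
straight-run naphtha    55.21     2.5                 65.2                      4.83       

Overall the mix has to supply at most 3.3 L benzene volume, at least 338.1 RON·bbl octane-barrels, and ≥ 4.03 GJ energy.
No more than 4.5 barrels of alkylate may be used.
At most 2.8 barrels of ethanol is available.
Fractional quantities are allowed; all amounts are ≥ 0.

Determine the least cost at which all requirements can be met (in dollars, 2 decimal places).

$252.52

Let x1 = barrels of isomerate, x2 = barrels of reformate, x3 = barrels of ethanol, x4 = barrels of alkylate, x5 = barrels of heavy naphtha, x6 = barrels of straight-run naphtha.
min 79.18x1 + 69.92x2 + 81.9x3 + 91.87x4 + 47.66x5 + 55.21x6 subject to:
  5.7x2 + 0.8x5 + 2.5x6 ≤ 3.3   (benzene volume)
  91.9x1 + 96.1x2 + 109.1x3 + 96.4x4 + 62.1x5 + 65.2x6 ≥ 338.1   (octane-barrels)
  4.68x1 + 5.66x2 + 3.43x3 + 5.08x4 + 5.5x5 + 4.83x6 ≥ 4.03   (energy)
  x4 ≤ 4.5
  x3 ≤ 2.8
  x1, x2, x3, x4, x5, x6 ≥ 0.
The minimum-cost mix takes nothing from isomerate, alkylate, heavy naphtha, straight-run naphtha — only reformate, ethanol. The benzene volume and octane-barrels requirements are met with equality.
So reformate = 0.5789 barrels, ethanol = 2.589 barrels.
Total cost: 69.92·0.5789 + 81.9·2.589 = 252.5158.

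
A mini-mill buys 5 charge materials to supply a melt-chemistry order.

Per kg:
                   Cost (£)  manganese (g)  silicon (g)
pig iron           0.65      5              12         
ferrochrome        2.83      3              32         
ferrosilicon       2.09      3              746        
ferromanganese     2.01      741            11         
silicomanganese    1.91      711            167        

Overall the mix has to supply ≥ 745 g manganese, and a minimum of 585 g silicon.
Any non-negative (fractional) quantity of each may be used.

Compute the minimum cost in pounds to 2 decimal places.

Let x1 = kg of pig iron, x2 = kg of ferrochrome, x3 = kg of ferrosilicon, x4 = kg of ferromanganese, x5 = kg of silicomanganese.
Minimise 0.65x1 + 2.83x2 + 2.09x3 + 2.01x4 + 1.91x5 s.t.:
  5x1 + 3x2 + 3x3 + 741x4 + 711x5 ≥ 745   (manganese)
  12x1 + 32x2 + 746x3 + 11x4 + 167x5 ≥ 585   (silicon)
  x1, x2, x3, x4, x5 ≥ 0.
At the optimum only ferrosilicon, silicomanganese are positive (pig iron, ferrochrome, ferromanganese = 0). The manganese and silicon requirements are met with equality.
That vertex is x3 = 0.5501, x5 = 1.045.
Objective = 2.09·0.5501 + 1.91·1.045 = 3.1457.

£3.15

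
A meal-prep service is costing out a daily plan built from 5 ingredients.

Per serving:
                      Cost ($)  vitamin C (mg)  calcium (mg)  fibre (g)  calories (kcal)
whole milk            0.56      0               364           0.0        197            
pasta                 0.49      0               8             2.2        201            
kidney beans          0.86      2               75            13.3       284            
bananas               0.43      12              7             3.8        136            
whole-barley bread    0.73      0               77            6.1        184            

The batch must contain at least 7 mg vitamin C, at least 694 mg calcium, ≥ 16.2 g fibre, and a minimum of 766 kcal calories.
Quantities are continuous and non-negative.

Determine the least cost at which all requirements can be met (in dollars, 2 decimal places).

This is a linear program. Let x1 = servings of whole milk, x2 = servings of pasta, x3 = servings of kidney beans, x4 = servings of bananas, x5 = servings of whole-barley bread.
Minimize 0.56x1 + 0.49x2 + 0.86x3 + 0.43x4 + 0.73x5 subject to:
  2x3 + 12x4 ≥ 7   (vitamin C)
  364x1 + 8x2 + 75x3 + 7x4 + 77x5 ≥ 694   (calcium)
  2.2x2 + 13.3x3 + 3.8x4 + 6.1x5 ≥ 16.2   (fibre)
  197x1 + 201x2 + 284x3 + 136x4 + 184x5 ≥ 766   (calories)
  x1, x2, x3, x4, x5 ≥ 0.
The optimal basis is {whole milk, pasta, kidney beans, bananas}; whole-barley bread drops out. The vitamin C, calcium, fibre, calories requirements are met with equality.
Optimal quantities: whole milk = 1.677 servings, pasta = 0.4354 servings, kidney beans = 1.028 servings, bananas = 0.4119 servings.
Cost = 0.56·1.677 + 0.49·0.4354 + 0.86·1.028 + 0.43·0.4119 = 2.2137.

$2.21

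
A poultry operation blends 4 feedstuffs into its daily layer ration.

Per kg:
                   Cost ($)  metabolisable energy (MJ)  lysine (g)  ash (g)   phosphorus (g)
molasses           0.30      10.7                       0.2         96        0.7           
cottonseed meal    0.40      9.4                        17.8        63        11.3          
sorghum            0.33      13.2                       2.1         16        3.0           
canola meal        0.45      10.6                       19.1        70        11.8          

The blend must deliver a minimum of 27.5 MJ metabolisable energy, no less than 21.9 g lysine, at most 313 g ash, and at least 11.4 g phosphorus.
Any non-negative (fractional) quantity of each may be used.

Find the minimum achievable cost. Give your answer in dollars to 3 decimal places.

Let x1 = kg of molasses, x2 = kg of cottonseed meal, x3 = kg of sorghum, x4 = kg of canola meal.
Minimise 0.3x1 + 0.4x2 + 0.33x3 + 0.45x4 subject to:
  10.7x1 + 9.4x2 + 13.2x3 + 10.6x4 ≥ 27.5   (metabolisable energy)
  0.2x1 + 17.8x2 + 2.1x3 + 19.1x4 ≥ 21.9   (lysine)
  96x1 + 63x2 + 16x3 + 70x4 ≤ 313   (ash)
  0.7x1 + 11.3x2 + 3x3 + 11.8x4 ≥ 11.4   (phosphorus)
  x1, x2, x3, x4 ≥ 0.
The cheapest feasible vertex uses only cottonseed meal, sorghum; molasses, canola meal are not used. Binding constraints: metabolisable energy and lysine.
So cottonseed meal = 1.075 kg, sorghum = 1.318 kg.
Total cost: 0.4·1.075 + 0.33·1.318 = 0.86494.

$0.865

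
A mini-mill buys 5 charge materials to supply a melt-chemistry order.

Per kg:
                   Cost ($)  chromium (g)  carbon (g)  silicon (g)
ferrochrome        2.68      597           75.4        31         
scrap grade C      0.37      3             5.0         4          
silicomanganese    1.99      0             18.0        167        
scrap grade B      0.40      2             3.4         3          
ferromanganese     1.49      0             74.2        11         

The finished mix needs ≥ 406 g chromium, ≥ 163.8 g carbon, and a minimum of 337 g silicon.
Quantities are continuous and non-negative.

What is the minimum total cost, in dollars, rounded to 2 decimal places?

Set it up as a linear program. Let x1 = kg of ferrochrome, x2 = kg of scrap grade C, x3 = kg of silicomanganese, x4 = kg of scrap grade B, x5 = kg of ferromanganese.
Minimise 2.68x1 + 0.37x2 + 1.99x3 + 0.4x4 + 1.49x5 with:
  597x1 + 3x2 + 2x4 ≥ 406   (chromium)
  75.4x1 + 5x2 + 18x3 + 3.4x4 + 74.2x5 ≥ 163.8   (carbon)
  31x1 + 4x2 + 167x3 + 3x4 + 11x5 ≥ 337   (silicon)
  x1, x2, x3, x4, x5 ≥ 0.
The cheapest feasible vertex uses only ferrochrome, silicomanganese, ferromanganese; scrap grade C, scrap grade B are not used. The chromium, carbon, silicon requirements are met with equality.
So ferrochrome = 0.6801 kg, silicomanganese = 1.821 kg, ferromanganese = 1.075 kg.
Cost = 2.68·0.6801 + 1.99·1.821 + 1.49·1.075 = 7.0482.

$7.05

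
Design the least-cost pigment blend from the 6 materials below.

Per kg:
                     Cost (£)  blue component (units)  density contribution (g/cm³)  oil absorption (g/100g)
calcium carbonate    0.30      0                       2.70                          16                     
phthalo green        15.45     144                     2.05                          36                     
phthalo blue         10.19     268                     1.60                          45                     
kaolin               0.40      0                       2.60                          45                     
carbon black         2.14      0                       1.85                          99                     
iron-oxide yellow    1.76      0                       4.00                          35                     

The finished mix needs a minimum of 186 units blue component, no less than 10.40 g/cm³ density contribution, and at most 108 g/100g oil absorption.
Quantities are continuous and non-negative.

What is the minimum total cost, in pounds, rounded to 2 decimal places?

Treat it as an LP. Let x1 = kg of calcium carbonate, x2 = kg of phthalo green, x3 = kg of phthalo blue, x4 = kg of kaolin, x5 = kg of carbon black, x6 = kg of iron-oxide yellow.
min 0.3x1 + 15.45x2 + 10.19x3 + 0.4x4 + 2.14x5 + 1.76x6 s.t.:
  144x2 + 268x3 ≥ 186   (blue component)
  2.7x1 + 2.05x2 + 1.6x3 + 2.6x4 + 1.85x5 + 4x6 ≥ 10.4   (density contribution)
  16x1 + 36x2 + 45x3 + 45x4 + 99x5 + 35x6 ≤ 108   (oil absorption)
  x1, x2, x3, x4, x5, x6 ≥ 0.
The cheapest feasible vertex uses only calcium carbonate, phthalo blue; phthalo green, kaolin, carbon black, iron-oxide yellow are not used. Binding constraints: blue component and density contribution.
Solving gives x1 = 3.441, x3 = 0.694.
Hence cost = 0.3·3.441 + 10.19·0.694 = £8.1042.

£8.10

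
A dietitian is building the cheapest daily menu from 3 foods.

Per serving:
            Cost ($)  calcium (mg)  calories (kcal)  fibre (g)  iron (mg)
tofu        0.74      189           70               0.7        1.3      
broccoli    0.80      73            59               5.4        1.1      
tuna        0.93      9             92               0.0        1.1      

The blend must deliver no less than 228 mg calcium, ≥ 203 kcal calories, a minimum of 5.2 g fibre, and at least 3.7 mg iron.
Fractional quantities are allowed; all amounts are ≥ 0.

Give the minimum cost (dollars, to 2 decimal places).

Set it up as a linear program. Let x1 = servings of tofu, x2 = servings of broccoli, x3 = servings of tuna.
Minimize 0.74x1 + 0.8x2 + 0.93x3 with:
  189x1 + 73x2 + 9x3 ≥ 228   (calcium)
  70x1 + 59x2 + 92x3 ≥ 203   (calories)
  0.7x1 + 5.4x2 ≥ 5.2   (fibre)
  1.3x1 + 1.1x2 + 1.1x3 ≥ 3.7   (iron)
  x1, x2, x3 ≥ 0.
The optimal mix uses every input. There the calories, fibre, iron constraints are tight.
That vertex is x1 = 2.168, x2 = 0.682, x3 = 0.1198.
Hence cost = 0.74·2.168 + 0.8·0.682 + 0.93·0.1198 = $2.2613.

$2.26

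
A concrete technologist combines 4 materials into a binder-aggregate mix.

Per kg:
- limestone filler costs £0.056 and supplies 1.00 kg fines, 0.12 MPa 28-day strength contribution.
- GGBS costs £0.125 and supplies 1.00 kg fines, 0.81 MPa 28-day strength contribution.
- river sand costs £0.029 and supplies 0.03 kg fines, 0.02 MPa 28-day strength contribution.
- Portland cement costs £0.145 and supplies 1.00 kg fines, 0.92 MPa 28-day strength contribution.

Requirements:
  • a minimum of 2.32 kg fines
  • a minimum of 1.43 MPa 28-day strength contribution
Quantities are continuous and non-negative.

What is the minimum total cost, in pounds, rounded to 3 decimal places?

Let x1 = kg of limestone filler, x2 = kg of GGBS, x3 = kg of river sand, x4 = kg of Portland cement.
min 0.056x1 + 0.125x2 + 0.029x3 + 0.145x4 s.t.:
  1x1 + 1x2 + 0.03x3 + 1x4 ≥ 2.32   (fines)
  0.12x1 + 0.81x2 + 0.02x3 + 0.92x4 ≥ 1.43   (28-day strength contribution)
  x1, x2, x3, x4 ≥ 0.
The minimum-cost mix takes nothing from river sand, Portland cement — only limestone filler, GGBS. Binding constraints: fines and 28-day strength contribution.
That vertex is x1 = 0.651, x2 = 1.669.
Hence cost = 0.056·0.651 + 0.125·1.669 = £0.24508.

£0.245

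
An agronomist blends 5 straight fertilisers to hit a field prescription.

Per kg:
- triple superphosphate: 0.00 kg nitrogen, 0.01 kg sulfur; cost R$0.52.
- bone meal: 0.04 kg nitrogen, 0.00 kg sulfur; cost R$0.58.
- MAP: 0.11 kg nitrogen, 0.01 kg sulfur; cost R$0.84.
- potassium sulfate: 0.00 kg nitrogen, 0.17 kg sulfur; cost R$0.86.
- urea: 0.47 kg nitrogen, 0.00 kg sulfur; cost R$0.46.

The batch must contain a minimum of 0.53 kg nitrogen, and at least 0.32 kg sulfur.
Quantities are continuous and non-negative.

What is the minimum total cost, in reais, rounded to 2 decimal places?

R$2.14

This is a linear program. Let x1 = kg of triple superphosphate, x2 = kg of bone meal, x3 = kg of MAP, x4 = kg of potassium sulfate, x5 = kg of urea.
Minimise 0.52x1 + 0.58x2 + 0.84x3 + 0.86x4 + 0.46x5 with:
  0.04x2 + 0.11x3 + 0.47x5 ≥ 0.53   (nitrogen)
  0.01x1 + 0.01x3 + 0.17x4 ≥ 0.32   (sulfur)
  x1, x2, x3, x4, x5 ≥ 0.
The cheapest feasible vertex uses only potassium sulfate, urea; triple superphosphate, bone meal, MAP are not used. The nitrogen and sulfur requirements are met with equality.
Solving gives x4 = 1.882, x5 = 1.128.
Total cost: 0.86·1.882 + 0.46·1.128 = 2.1374.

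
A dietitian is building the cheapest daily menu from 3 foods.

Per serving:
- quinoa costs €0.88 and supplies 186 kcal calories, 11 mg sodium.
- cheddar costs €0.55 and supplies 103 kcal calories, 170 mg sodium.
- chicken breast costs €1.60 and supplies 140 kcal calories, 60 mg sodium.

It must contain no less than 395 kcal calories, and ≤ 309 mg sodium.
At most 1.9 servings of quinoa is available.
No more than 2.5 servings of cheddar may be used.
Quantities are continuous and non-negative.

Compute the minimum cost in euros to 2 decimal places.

Set it up as a linear program. Let x1 = servings of quinoa, x2 = servings of cheddar, x3 = servings of chicken breast.
min 0.88x1 + 0.55x2 + 1.6x3 s.t.:
  186x1 + 103x2 + 140x3 ≥ 395   (calories)
  11x1 + 170x2 + 60x3 ≤ 309   (sodium)
  x1 ≤ 1.9
  x2 ≤ 2.5
  x1, x2, x3 ≥ 0.
The optimal basis is {quinoa, cheddar}; chicken breast drops out. Binding constraints: calories and the quinoa cap.
That vertex is x1 = 1.9, x2 = 0.4039.
Hence cost = 0.88·1.9 + 0.55·0.4039 = €1.8941.

€1.89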